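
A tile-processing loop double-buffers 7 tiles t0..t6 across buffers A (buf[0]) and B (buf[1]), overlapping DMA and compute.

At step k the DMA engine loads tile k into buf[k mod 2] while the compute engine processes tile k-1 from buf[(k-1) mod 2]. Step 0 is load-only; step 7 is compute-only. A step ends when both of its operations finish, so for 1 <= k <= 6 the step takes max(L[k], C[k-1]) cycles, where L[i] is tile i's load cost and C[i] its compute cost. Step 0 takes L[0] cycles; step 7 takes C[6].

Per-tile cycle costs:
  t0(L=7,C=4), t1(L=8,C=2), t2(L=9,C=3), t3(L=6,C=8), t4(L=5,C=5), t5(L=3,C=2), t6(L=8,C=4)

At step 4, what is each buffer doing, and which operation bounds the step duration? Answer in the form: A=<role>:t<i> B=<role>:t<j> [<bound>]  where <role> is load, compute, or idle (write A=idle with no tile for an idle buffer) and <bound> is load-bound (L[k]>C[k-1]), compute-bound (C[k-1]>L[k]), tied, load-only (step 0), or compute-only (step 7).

  0. 7=7c; end=7; A:t0 B:-
  1. max(8,4)=8c; end=15; A:t0 B:t1
  2. max(9,2)=9c; end=24; A:t2 B:t1
  3. max(6,3)=6c; end=30; A:t2 B:t3
  4. max(5,8)=8c; end=38; A:t4 B:t3
  5. max(3,5)=5c; end=43; A:t4 B:t5
  6. max(8,2)=8c; end=51; A:t6 B:t5
  7. 4=4c; end=55; A:t6 B:t5

step 4: A=load:t4 B=compute:t3 [compute-bound]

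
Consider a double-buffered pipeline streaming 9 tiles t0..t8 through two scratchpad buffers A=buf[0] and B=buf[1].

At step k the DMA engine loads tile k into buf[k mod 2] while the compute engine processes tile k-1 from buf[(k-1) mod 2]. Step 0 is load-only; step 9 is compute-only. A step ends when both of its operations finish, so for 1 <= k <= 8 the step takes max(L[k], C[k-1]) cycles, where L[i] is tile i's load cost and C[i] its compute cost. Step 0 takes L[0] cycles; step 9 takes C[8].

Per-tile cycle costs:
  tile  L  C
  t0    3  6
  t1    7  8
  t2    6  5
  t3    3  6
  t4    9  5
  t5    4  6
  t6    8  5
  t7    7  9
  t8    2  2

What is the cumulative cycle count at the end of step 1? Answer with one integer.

end_cycle[1] = 10

step 0: L[0]=3 → dur=3, Σ=3 | A=load:t0 B=idle [load-only]
step 1: L[1]=7 C[0]=6 → dur=7, Σ=10 | A=compute:t0 B=load:t1 [load-bound]
step 2: L[2]=6 C[1]=8 → dur=8, Σ=18 | A=load:t2 B=compute:t1 [compute-bound]
step 3: L[3]=3 C[2]=5 → dur=5, Σ=23 | A=compute:t2 B=load:t3 [compute-bound]
step 4: L[4]=9 C[3]=6 → dur=9, Σ=32 | A=load:t4 B=compute:t3 [load-bound]
step 5: L[5]=4 C[4]=5 → dur=5, Σ=37 | A=compute:t4 B=load:t5 [compute-bound]
step 6: L[6]=8 C[5]=6 → dur=8, Σ=45 | A=load:t6 B=compute:t5 [load-bound]
step 7: L[7]=7 C[6]=5 → dur=7, Σ=52 | A=compute:t6 B=load:t7 [load-bound]
step 8: L[8]=2 C[7]=9 → dur=9, Σ=61 | A=load:t8 B=compute:t7 [compute-bound]
step 9: C[8]=2 → dur=2, Σ=63 | A=compute:t8 B=idle [compute-only]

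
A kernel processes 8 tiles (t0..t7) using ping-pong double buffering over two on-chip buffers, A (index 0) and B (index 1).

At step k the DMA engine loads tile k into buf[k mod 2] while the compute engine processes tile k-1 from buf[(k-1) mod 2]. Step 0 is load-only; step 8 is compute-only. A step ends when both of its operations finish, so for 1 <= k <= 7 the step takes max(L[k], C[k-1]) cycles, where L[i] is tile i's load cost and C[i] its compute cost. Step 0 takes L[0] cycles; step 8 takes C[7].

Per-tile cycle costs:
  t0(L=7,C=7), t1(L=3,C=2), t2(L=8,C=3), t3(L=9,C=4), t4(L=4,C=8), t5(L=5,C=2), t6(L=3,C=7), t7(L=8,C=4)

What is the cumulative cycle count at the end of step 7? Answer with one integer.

k=0 load=t0/7c comp=- wait=7 total=7
k=1 load=t1/3c comp=t0/7c wait=7 total=14
k=2 load=t2/8c comp=t1/2c wait=8 total=22
k=3 load=t3/9c comp=t2/3c wait=9 total=31
k=4 load=t4/4c comp=t3/4c wait=4 total=35
k=5 load=t5/5c comp=t4/8c wait=8 total=43
k=6 load=t6/3c comp=t5/2c wait=3 total=46
k=7 load=t7/8c comp=t6/7c wait=8 total=54
k=8 load=- comp=t7/4c wait=4 total=58

end_cycle[7] = 54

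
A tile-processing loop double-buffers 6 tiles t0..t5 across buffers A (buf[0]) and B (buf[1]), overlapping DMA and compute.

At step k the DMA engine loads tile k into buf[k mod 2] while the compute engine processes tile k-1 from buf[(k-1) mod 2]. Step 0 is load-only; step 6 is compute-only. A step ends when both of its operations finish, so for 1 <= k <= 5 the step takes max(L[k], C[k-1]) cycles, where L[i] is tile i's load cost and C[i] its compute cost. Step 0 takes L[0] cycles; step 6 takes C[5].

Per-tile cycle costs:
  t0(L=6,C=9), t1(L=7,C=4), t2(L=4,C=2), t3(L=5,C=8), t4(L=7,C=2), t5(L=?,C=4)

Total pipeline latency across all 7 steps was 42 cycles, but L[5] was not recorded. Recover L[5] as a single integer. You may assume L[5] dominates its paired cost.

step 0: dur = L[0]=6 = 6
step 1: dur = max(L[1]=7, C[0]=9) = 9
step 2: dur = max(L[2]=4, C[1]=4) = 4
step 3: dur = max(L[3]=5, C[2]=2) = 5
step 4: dur = max(L[4]=7, C[3]=8) = 8
step 5: dur = max(L[5]=?, C[4]=2) = L[5]  (unknown; binding)
step 6: dur = C[5]=4 = 4
sum of known step durations = 36
dur[5] = total - known = 42 - 36 = 6
L[5] is the binding max in step 5, so L[5] = dur[5] = 6

L[5] = 6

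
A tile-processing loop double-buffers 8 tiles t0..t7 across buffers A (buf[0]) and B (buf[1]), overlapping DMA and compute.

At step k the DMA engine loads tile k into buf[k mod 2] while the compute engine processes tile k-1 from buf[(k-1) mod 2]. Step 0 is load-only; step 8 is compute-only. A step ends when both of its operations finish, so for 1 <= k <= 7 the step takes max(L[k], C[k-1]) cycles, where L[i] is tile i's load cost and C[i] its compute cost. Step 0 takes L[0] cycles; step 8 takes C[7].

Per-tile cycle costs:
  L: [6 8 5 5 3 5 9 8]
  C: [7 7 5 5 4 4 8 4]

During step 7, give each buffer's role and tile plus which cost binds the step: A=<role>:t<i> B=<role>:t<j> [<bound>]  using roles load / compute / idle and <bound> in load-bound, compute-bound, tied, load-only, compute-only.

k=0 load=t0/6c comp=- wait=6 total=6
k=1 load=t1/8c comp=t0/7c wait=8 total=14
k=2 load=t2/5c comp=t1/7c wait=7 total=21
k=3 load=t3/5c comp=t2/5c wait=5 total=26
k=4 load=t4/3c comp=t3/5c wait=5 total=31
k=5 load=t5/5c comp=t4/4c wait=5 total=36
k=6 load=t6/9c comp=t5/4c wait=9 total=45
k=7 load=t7/8c comp=t6/8c wait=8 total=53
k=8 load=- comp=t7/4c wait=4 total=57

step 7: A=compute:t6 B=load:t7 [tied]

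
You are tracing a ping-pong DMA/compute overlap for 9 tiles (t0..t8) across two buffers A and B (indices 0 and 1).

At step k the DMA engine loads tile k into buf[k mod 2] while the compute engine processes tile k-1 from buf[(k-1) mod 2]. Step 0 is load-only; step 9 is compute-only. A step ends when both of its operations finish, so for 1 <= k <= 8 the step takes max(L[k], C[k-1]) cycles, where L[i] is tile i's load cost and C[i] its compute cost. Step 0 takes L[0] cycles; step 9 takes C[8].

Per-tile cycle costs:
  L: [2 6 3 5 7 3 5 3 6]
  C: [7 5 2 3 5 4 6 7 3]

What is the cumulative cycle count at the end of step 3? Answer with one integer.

k=0 load=t0/2c comp=- wait=2 total=2
k=1 load=t1/6c comp=t0/7c wait=7 total=9
k=2 load=t2/3c comp=t1/5c wait=5 total=14
k=3 load=t3/5c comp=t2/2c wait=5 total=19
k=4 load=t4/7c comp=t3/3c wait=7 total=26
k=5 load=t5/3c comp=t4/5c wait=5 total=31
k=6 load=t6/5c comp=t5/4c wait=5 total=36
k=7 load=t7/3c comp=t6/6c wait=6 total=42
k=8 load=t8/6c comp=t7/7c wait=7 total=49
k=9 load=- comp=t8/3c wait=3 total=52

end_cycle[3] = 19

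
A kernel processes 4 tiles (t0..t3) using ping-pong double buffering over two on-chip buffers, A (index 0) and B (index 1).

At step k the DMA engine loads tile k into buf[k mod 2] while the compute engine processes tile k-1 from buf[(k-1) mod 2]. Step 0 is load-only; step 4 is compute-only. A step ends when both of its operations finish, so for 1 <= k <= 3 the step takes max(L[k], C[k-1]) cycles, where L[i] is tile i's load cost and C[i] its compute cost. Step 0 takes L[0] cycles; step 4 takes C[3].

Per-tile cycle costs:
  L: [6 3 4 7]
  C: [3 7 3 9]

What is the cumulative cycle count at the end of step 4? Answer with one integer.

end_cycle[4] = 32

[0] DMA t0→A (6c) ∥ CU idle ⇒ 6c, clock 6
[1] DMA t1→B (3c) ∥ CU A:t0 (3c) ⇒ 3c, clock 9
[2] DMA t2→A (4c) ∥ CU B:t1 (7c) ⇒ 7c, clock 16
[3] DMA t3→B (7c) ∥ CU A:t2 (3c) ⇒ 7c, clock 23
[4] DMA idle ∥ CU B:t3 (9c) ⇒ 9c, clock 32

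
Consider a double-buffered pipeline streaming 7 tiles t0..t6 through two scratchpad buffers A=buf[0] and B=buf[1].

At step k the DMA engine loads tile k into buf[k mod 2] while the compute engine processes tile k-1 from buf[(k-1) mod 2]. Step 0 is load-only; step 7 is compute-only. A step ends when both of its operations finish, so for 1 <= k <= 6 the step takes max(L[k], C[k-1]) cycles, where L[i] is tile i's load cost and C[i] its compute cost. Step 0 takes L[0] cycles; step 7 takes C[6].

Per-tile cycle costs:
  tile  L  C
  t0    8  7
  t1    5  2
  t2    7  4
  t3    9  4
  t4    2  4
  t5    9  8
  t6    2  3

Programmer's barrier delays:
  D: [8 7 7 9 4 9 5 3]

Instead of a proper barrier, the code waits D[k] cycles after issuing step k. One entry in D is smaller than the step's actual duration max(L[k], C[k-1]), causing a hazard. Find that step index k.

step 0: need L[0]=8 = 8; D[0]=8 ok
step 1: need max(L[1]=5,C[0]=7) = 7; D[1]=7 ok
step 2: need max(L[2]=7,C[1]=2) = 7; D[2]=7 ok
step 3: need max(L[3]=9,C[2]=4) = 9; D[3]=9 ok
step 4: need max(L[4]=2,C[3]=4) = 4; D[4]=4 ok
step 5: need max(L[5]=9,C[4]=4) = 9; D[5]=9 ok
step 6: need max(L[6]=2,C[5]=8) = 8; D[6]=5 SHORT
step 7: need C[6]=3 = 3; D[7]=3 ok

hazard at step 6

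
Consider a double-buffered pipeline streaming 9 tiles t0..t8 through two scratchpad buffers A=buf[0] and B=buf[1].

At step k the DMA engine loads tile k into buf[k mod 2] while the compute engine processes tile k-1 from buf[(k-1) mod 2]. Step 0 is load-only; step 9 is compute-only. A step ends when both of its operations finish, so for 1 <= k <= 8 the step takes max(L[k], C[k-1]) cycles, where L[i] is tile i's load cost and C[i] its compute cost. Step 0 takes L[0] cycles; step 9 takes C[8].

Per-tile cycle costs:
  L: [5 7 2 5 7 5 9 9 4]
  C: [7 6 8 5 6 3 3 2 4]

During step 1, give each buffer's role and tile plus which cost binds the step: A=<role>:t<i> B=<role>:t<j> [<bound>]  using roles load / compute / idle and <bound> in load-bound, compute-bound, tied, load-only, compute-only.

k=0 load=t0/5c comp=- wait=5 total=5
k=1 load=t1/7c comp=t0/7c wait=7 total=12
k=2 load=t2/2c comp=t1/6c wait=6 total=18
k=3 load=t3/5c comp=t2/8c wait=8 total=26
k=4 load=t4/7c comp=t3/5c wait=7 total=33
k=5 load=t5/5c comp=t4/6c wait=6 total=39
k=6 load=t6/9c comp=t5/3c wait=9 total=48
k=7 load=t7/9c comp=t6/3c wait=9 total=57
k=8 load=t8/4c comp=t7/2c wait=4 total=61
k=9 load=- comp=t8/4c wait=4 total=65

step 1: A=compute:t0 B=load:t1 [tied]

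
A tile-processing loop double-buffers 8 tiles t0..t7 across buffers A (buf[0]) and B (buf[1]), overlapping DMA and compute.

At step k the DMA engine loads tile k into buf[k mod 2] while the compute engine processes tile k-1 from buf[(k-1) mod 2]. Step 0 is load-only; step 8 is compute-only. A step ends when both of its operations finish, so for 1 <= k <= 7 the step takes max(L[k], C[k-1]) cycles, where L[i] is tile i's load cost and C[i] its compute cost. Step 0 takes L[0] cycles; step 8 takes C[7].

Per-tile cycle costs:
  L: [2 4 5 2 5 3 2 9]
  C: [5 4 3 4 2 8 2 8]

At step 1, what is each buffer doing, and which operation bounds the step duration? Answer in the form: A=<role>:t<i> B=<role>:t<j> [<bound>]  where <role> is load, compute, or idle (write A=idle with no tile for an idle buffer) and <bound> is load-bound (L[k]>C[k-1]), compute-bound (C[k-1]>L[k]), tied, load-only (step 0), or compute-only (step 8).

step 0: L[0]=2 → dur=2, Σ=2 | A=load:t0 B=idle [load-only]
step 1: L[1]=4 C[0]=5 → dur=5, Σ=7 | A=compute:t0 B=load:t1 [compute-bound]
step 2: L[2]=5 C[1]=4 → dur=5, Σ=12 | A=load:t2 B=compute:t1 [load-bound]
step 3: L[3]=2 C[2]=3 → dur=3, Σ=15 | A=compute:t2 B=load:t3 [compute-bound]
step 4: L[4]=5 C[3]=4 → dur=5, Σ=20 | A=load:t4 B=compute:t3 [load-bound]
step 5: L[5]=3 C[4]=2 → dur=3, Σ=23 | A=compute:t4 B=load:t5 [load-bound]
step 6: L[6]=2 C[5]=8 → dur=8, Σ=31 | A=load:t6 B=compute:t5 [compute-bound]
step 7: L[7]=9 C[6]=2 → dur=9, Σ=40 | A=compute:t6 B=load:t7 [load-bound]
step 8: C[7]=8 → dur=8, Σ=48 | A=idle B=compute:t7 [compute-only]

step 1: A=compute:t0 B=load:t1 [compute-bound]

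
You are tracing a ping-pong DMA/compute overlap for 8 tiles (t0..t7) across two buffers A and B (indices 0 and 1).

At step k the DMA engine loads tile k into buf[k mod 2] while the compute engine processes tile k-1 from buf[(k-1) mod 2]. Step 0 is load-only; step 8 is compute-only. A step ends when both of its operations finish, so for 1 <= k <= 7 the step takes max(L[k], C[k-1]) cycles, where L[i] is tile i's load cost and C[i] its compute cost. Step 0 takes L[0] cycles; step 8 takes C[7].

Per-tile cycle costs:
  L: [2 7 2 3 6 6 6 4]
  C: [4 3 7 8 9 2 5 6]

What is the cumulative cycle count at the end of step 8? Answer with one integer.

step 0: L[0]=2 → dur=2, Σ=2 | A=load:t0 B=idle [load-only]
step 1: L[1]=7 C[0]=4 → dur=7, Σ=9 | A=compute:t0 B=load:t1 [load-bound]
step 2: L[2]=2 C[1]=3 → dur=3, Σ=12 | A=load:t2 B=compute:t1 [compute-bound]
step 3: L[3]=3 C[2]=7 → dur=7, Σ=19 | A=compute:t2 B=load:t3 [compute-bound]
step 4: L[4]=6 C[3]=8 → dur=8, Σ=27 | A=load:t4 B=compute:t3 [compute-bound]
step 5: L[5]=6 C[4]=9 → dur=9, Σ=36 | A=compute:t4 B=load:t5 [compute-bound]
step 6: L[6]=6 C[5]=2 → dur=6, Σ=42 | A=load:t6 B=compute:t5 [load-bound]
step 7: L[7]=4 C[6]=5 → dur=5, Σ=47 | A=compute:t6 B=load:t7 [compute-bound]
step 8: C[7]=6 → dur=6, Σ=53 | A=idle B=compute:t7 [compute-only]

end_cycle[8] = 53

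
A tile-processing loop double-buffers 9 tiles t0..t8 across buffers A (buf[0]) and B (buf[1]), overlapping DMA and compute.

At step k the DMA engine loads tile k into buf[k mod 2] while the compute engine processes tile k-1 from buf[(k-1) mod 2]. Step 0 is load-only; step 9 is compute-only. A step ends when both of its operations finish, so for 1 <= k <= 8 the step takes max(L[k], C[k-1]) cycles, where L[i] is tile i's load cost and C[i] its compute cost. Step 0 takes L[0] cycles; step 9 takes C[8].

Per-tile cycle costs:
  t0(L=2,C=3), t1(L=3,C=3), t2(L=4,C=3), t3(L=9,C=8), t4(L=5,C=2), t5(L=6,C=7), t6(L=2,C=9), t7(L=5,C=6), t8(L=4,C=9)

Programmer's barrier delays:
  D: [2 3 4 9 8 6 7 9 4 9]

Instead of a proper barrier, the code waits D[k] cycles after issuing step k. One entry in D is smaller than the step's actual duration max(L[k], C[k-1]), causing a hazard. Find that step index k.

k=0 barrier L[0]=2→2c, D[0]=2 ok
k=1 barrier max(L[1]=3,C[0]=3)→3c, D[1]=3 ok
k=2 barrier max(L[2]=4,C[1]=3)→4c, D[2]=4 ok
k=3 barrier max(L[3]=9,C[2]=3)→9c, D[3]=9 ok
k=4 barrier max(L[4]=5,C[3]=8)→8c, D[4]=8 ok
k=5 barrier max(L[5]=6,C[4]=2)→6c, D[5]=6 ok
k=6 barrier max(L[6]=2,C[5]=7)→7c, D[6]=7 ok
k=7 barrier max(L[7]=5,C[6]=9)→9c, D[7]=9 ok
k=8 barrier max(L[8]=4,C[7]=6)→6c, D[8]=4 SHORT
k=9 barrier C[8]=9→9c, D[9]=9 ok

hazard at step 8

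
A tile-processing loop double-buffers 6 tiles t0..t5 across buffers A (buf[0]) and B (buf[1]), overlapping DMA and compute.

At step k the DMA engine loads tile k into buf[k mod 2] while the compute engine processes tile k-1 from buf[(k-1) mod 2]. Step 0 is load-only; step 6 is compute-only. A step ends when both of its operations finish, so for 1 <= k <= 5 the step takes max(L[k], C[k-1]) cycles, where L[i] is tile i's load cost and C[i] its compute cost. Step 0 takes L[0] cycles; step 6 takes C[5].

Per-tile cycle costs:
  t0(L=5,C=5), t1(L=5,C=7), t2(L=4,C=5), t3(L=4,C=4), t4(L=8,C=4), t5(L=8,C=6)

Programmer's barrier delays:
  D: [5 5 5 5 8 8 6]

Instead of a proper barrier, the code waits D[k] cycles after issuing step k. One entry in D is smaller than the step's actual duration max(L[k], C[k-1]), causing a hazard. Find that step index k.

[0] required=L[0]=5=5 vs D=5 ok
[1] required=max(L[1]=5,C[0]=5)=5 vs D=5 ok
[2] required=max(L[2]=4,C[1]=7)=7 vs D=5 SHORT
[3] required=max(L[3]=4,C[2]=5)=5 vs D=5 ok
[4] required=max(L[4]=8,C[3]=4)=8 vs D=8 ok
[5] required=max(L[5]=8,C[4]=4)=8 vs D=8 ok
[6] required=C[5]=6=6 vs D=6 ok

hazard at step 2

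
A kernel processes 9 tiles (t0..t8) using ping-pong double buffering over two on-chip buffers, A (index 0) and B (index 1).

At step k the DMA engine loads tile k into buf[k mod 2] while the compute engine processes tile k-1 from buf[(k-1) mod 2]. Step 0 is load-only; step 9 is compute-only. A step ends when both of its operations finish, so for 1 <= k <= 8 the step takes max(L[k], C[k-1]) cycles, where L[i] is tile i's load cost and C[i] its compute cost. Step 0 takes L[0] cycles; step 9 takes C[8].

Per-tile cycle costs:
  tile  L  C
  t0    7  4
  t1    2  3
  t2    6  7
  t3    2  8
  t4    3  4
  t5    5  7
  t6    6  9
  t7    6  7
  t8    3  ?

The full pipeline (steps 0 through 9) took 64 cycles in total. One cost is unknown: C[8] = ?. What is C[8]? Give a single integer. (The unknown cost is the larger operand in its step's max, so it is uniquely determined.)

C[8] = 4

step 0 → dur = L[0]=7 = 7
step 1 → dur = max(L[1]=2, C[0]=4) = 4
step 2 → dur = max(L[2]=6, C[1]=3) = 6
step 3 → dur = max(L[3]=2, C[2]=7) = 7
step 4 → dur = max(L[4]=3, C[3]=8) = 8
step 5 → dur = max(L[5]=5, C[4]=4) = 5
step 6 → dur = max(L[6]=6, C[5]=7) = 7
step 7 → dur = max(L[7]=6, C[6]=9) = 9
step 8 → dur = max(L[8]=3, C[7]=7) = 7
step 9 → dur = C[8]=? = C[8]  (unknown; binding)
sum of known step durations = 60
dur[9] = total - known = 64 - 60 = 4
C[8] is the binding max in step 9, so C[8] = dur[9] = 4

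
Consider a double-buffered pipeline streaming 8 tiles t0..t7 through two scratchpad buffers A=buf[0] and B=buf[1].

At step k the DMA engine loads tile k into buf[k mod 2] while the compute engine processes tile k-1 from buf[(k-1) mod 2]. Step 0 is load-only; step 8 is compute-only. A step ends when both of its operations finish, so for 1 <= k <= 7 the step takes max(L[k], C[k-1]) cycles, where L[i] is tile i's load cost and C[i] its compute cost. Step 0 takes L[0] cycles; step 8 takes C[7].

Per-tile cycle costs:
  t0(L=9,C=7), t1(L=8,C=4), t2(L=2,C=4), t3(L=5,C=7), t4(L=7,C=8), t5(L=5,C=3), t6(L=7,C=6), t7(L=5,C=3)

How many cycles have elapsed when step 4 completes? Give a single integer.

step 0: L[0]=9 → dur=9, Σ=9 | A=load:t0 B=idle [load-only]
step 1: L[1]=8 C[0]=7 → dur=8, Σ=17 | A=compute:t0 B=load:t1 [load-bound]
step 2: L[2]=2 C[1]=4 → dur=4, Σ=21 | A=load:t2 B=compute:t1 [compute-bound]
step 3: L[3]=5 C[2]=4 → dur=5, Σ=26 | A=compute:t2 B=load:t3 [load-bound]
step 4: L[4]=7 C[3]=7 → dur=7, Σ=33 | A=load:t4 B=compute:t3 [tied]
step 5: L[5]=5 C[4]=8 → dur=8, Σ=41 | A=compute:t4 B=load:t5 [compute-bound]
step 6: L[6]=7 C[5]=3 → dur=7, Σ=48 | A=load:t6 B=compute:t5 [load-bound]
step 7: L[7]=5 C[6]=6 → dur=6, Σ=54 | A=compute:t6 B=load:t7 [compute-bound]
step 8: C[7]=3 → dur=3, Σ=57 | A=idle B=compute:t7 [compute-only]

end_cycle[4] = 33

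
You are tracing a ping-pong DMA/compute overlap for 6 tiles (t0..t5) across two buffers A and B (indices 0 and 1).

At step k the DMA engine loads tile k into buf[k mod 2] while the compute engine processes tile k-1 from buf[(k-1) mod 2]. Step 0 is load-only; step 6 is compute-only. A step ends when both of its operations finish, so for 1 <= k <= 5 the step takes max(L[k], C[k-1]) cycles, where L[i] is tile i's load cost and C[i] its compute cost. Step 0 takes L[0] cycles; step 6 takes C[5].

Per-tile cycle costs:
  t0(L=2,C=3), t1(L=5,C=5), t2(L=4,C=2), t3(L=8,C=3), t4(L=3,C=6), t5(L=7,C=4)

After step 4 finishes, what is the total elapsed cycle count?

end_cycle[4] = 23

step 0: L[0]=2 → dur=2, Σ=2 | A=load:t0 B=idle [load-only]
step 1: L[1]=5 C[0]=3 → dur=5, Σ=7 | A=compute:t0 B=load:t1 [load-bound]
step 2: L[2]=4 C[1]=5 → dur=5, Σ=12 | A=load:t2 B=compute:t1 [compute-bound]
step 3: L[3]=8 C[2]=2 → dur=8, Σ=20 | A=compute:t2 B=load:t3 [load-bound]
step 4: L[4]=3 C[3]=3 → dur=3, Σ=23 | A=load:t4 B=compute:t3 [tied]
step 5: L[5]=7 C[4]=6 → dur=7, Σ=30 | A=compute:t4 B=load:t5 [load-bound]
step 6: C[5]=4 → dur=4, Σ=34 | A=idle B=compute:t5 [compute-only]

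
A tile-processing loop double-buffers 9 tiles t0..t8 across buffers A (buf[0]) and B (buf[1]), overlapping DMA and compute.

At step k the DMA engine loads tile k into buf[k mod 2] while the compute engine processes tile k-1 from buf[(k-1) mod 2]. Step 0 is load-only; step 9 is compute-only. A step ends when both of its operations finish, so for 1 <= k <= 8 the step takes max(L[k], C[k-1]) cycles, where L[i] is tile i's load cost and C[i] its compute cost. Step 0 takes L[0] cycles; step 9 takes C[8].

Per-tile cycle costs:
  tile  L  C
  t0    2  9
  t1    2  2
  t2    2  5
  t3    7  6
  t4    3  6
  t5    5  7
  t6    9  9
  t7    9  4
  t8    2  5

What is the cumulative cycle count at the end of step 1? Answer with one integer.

  0. 2=2c; end=2; A:t0 B:-
  1. max(2,9)=9c; end=11; A:t0 B:t1
  2. max(2,2)=2c; end=13; A:t2 B:t1
  3. max(7,5)=7c; end=20; A:t2 B:t3
  4. max(3,6)=6c; end=26; A:t4 B:t3
  5. max(5,6)=6c; end=32; A:t4 B:t5
  6. max(9,7)=9c; end=41; A:t6 B:t5
  7. max(9,9)=9c; end=50; A:t6 B:t7
  8. max(2,4)=4c; end=54; A:t8 B:t7
  9. 5=5c; end=59; A:t8 B:t7

end_cycle[1] = 11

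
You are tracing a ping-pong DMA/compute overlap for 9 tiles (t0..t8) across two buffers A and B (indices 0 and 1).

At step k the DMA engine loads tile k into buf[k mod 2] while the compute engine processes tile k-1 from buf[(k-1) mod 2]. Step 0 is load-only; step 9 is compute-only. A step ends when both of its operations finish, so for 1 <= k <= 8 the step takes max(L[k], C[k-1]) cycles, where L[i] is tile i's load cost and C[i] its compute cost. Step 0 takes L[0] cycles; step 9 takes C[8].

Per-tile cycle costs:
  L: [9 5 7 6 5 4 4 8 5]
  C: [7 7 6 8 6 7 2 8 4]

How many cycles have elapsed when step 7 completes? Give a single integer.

end_cycle[7] = 58

k=0 load=t0/9c comp=- wait=9 total=9
k=1 load=t1/5c comp=t0/7c wait=7 total=16
k=2 load=t2/7c comp=t1/7c wait=7 total=23
k=3 load=t3/6c comp=t2/6c wait=6 total=29
k=4 load=t4/5c comp=t3/8c wait=8 total=37
k=5 load=t5/4c comp=t4/6c wait=6 total=43
k=6 load=t6/4c comp=t5/7c wait=7 total=50
k=7 load=t7/8c comp=t6/2c wait=8 total=58
k=8 load=t8/5c comp=t7/8c wait=8 total=66
k=9 load=- comp=t8/4c wait=4 total=70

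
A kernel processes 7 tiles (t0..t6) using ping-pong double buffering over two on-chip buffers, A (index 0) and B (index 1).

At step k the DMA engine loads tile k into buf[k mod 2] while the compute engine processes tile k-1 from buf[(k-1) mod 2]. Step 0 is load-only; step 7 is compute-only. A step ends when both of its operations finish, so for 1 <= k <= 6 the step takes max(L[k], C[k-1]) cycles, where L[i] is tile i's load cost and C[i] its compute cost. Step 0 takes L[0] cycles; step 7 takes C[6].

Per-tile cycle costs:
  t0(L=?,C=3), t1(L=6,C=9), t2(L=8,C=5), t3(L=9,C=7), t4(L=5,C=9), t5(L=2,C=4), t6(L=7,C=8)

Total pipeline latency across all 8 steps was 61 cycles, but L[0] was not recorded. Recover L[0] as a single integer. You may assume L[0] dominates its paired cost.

L[0] = 6

step 0: dur = L[0]=? = L[0]  (unknown; binding)
step 1: dur = max(L[1]=6, C[0]=3) = 6
step 2: dur = max(L[2]=8, C[1]=9) = 9
step 3: dur = max(L[3]=9, C[2]=5) = 9
step 4: dur = max(L[4]=5, C[3]=7) = 7
step 5: dur = max(L[5]=2, C[4]=9) = 9
step 6: dur = max(L[6]=7, C[5]=4) = 7
step 7: dur = C[6]=8 = 8
sum of known step durations = 55
dur[0] = total - known = 61 - 55 = 6
L[0] is the binding max in step 0, so L[0] = dur[0] = 6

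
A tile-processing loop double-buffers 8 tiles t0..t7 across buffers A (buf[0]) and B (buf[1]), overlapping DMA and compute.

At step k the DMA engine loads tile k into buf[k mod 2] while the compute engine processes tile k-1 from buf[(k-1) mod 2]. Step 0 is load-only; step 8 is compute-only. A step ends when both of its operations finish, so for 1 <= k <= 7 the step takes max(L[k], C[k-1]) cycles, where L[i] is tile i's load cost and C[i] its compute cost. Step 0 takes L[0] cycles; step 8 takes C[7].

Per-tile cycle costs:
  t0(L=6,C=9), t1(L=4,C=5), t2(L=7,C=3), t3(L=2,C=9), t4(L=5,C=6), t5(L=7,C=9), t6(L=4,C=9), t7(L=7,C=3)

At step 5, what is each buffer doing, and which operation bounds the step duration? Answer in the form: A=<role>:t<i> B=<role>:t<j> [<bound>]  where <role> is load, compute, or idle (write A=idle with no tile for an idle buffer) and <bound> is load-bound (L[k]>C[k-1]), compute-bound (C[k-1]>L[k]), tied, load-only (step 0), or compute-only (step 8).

step 5: A=compute:t4 B=load:t5 [load-bound]

  0. 6=6c; end=6; A:t0 B:-
  1. max(4,9)=9c; end=15; A:t0 B:t1
  2. max(7,5)=7c; end=22; A:t2 B:t1
  3. max(2,3)=3c; end=25; A:t2 B:t3
  4. max(5,9)=9c; end=34; A:t4 B:t3
  5. max(7,6)=7c; end=41; A:t4 B:t5
  6. max(4,9)=9c; end=50; A:t6 B:t5
  7. max(7,9)=9c; end=59; A:t6 B:t7
  8. 3=3c; end=62; A:t6 B:t7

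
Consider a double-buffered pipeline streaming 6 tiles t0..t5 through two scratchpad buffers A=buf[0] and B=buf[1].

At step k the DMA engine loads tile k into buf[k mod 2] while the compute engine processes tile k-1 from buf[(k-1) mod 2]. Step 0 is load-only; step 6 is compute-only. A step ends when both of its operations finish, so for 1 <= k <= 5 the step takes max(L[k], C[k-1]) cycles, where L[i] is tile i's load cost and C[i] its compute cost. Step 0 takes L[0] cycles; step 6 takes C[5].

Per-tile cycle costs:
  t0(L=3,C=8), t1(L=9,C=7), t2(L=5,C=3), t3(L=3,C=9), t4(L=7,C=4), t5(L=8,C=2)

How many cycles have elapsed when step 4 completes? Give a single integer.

end_cycle[4] = 31

k=0 load=t0/3c comp=- wait=3 total=3
k=1 load=t1/9c comp=t0/8c wait=9 total=12
k=2 load=t2/5c comp=t1/7c wait=7 total=19
k=3 load=t3/3c comp=t2/3c wait=3 total=22
k=4 load=t4/7c comp=t3/9c wait=9 total=31
k=5 load=t5/8c comp=t4/4c wait=8 total=39
k=6 load=- comp=t5/2c wait=2 total=41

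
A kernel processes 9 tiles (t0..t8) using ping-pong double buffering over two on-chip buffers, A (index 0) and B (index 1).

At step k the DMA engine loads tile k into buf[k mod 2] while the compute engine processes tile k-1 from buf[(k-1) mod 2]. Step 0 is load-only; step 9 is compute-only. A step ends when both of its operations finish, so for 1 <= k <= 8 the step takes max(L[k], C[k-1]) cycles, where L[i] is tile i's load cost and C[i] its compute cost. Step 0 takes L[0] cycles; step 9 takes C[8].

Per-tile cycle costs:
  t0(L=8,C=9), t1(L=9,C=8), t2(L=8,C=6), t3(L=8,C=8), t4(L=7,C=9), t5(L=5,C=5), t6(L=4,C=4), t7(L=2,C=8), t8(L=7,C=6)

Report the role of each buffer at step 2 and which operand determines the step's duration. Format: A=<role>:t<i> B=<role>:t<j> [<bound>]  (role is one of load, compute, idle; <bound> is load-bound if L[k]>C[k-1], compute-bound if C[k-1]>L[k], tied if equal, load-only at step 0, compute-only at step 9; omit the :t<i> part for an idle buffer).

step 0: L[0]=8 → dur=8, Σ=8 | A=load:t0 B=idle [load-only]
step 1: L[1]=9 C[0]=9 → dur=9, Σ=17 | A=compute:t0 B=load:t1 [tied]
step 2: L[2]=8 C[1]=8 → dur=8, Σ=25 | A=load:t2 B=compute:t1 [tied]
step 3: L[3]=8 C[2]=6 → dur=8, Σ=33 | A=compute:t2 B=load:t3 [load-bound]
step 4: L[4]=7 C[3]=8 → dur=8, Σ=41 | A=load:t4 B=compute:t3 [compute-bound]
step 5: L[5]=5 C[4]=9 → dur=9, Σ=50 | A=compute:t4 B=load:t5 [compute-bound]
step 6: L[6]=4 C[5]=5 → dur=5, Σ=55 | A=load:t6 B=compute:t5 [compute-bound]
step 7: L[7]=2 C[6]=4 → dur=4, Σ=59 | A=compute:t6 B=load:t7 [compute-bound]
step 8: L[8]=7 C[7]=8 → dur=8, Σ=67 | A=load:t8 B=compute:t7 [compute-bound]
step 9: C[8]=6 → dur=6, Σ=73 | A=compute:t8 B=idle [compute-only]

step 2: A=load:t2 B=compute:t1 [tied]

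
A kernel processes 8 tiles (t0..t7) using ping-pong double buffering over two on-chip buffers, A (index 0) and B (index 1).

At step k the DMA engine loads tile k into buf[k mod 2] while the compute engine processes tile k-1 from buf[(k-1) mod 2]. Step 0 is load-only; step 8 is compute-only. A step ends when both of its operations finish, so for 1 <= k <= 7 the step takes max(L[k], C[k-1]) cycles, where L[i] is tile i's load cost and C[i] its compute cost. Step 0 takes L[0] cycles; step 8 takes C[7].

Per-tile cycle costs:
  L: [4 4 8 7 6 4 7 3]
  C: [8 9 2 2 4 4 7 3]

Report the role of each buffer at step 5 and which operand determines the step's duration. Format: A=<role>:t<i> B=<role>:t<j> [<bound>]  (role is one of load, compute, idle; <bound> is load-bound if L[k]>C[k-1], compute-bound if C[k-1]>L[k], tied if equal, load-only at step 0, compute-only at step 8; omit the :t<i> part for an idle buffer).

step 0: L[0]=4 → dur=4, Σ=4 | A=load:t0 B=idle [load-only]
step 1: L[1]=4 C[0]=8 → dur=8, Σ=12 | A=compute:t0 B=load:t1 [compute-bound]
step 2: L[2]=8 C[1]=9 → dur=9, Σ=21 | A=load:t2 B=compute:t1 [compute-bound]
step 3: L[3]=7 C[2]=2 → dur=7, Σ=28 | A=compute:t2 B=load:t3 [load-bound]
step 4: L[4]=6 C[3]=2 → dur=6, Σ=34 | A=load:t4 B=compute:t3 [load-bound]
step 5: L[5]=4 C[4]=4 → dur=4, Σ=38 | A=compute:t4 B=load:t5 [tied]
step 6: L[6]=7 C[5]=4 → dur=7, Σ=45 | A=load:t6 B=compute:t5 [load-bound]
step 7: L[7]=3 C[6]=7 → dur=7, Σ=52 | A=compute:t6 B=load:t7 [compute-bound]
step 8: C[7]=3 → dur=3, Σ=55 | A=idle B=compute:t7 [compute-only]

step 5: A=compute:t4 B=load:t5 [tied]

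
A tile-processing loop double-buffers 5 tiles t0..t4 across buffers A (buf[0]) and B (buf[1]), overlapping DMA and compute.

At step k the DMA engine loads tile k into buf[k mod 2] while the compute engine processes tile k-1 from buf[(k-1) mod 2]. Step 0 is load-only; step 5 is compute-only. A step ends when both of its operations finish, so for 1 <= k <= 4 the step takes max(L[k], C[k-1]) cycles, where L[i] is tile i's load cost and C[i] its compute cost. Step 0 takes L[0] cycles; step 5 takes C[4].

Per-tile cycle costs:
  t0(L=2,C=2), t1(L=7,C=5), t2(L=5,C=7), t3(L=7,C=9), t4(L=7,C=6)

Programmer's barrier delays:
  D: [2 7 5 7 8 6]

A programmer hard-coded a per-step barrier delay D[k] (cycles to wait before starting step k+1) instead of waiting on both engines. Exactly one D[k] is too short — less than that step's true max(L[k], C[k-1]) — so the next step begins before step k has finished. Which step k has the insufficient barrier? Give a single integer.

hazard at step 4

k=0 barrier L[0]=2→2c, D[0]=2 ok
k=1 barrier max(L[1]=7,C[0]=2)→7c, D[1]=7 ok
k=2 barrier max(L[2]=5,C[1]=5)→5c, D[2]=5 ok
k=3 barrier max(L[3]=7,C[2]=7)→7c, D[3]=7 ok
k=4 barrier max(L[4]=7,C[3]=9)→9c, D[4]=8 SHORT
k=5 barrier C[4]=6→6c, D[5]=6 ok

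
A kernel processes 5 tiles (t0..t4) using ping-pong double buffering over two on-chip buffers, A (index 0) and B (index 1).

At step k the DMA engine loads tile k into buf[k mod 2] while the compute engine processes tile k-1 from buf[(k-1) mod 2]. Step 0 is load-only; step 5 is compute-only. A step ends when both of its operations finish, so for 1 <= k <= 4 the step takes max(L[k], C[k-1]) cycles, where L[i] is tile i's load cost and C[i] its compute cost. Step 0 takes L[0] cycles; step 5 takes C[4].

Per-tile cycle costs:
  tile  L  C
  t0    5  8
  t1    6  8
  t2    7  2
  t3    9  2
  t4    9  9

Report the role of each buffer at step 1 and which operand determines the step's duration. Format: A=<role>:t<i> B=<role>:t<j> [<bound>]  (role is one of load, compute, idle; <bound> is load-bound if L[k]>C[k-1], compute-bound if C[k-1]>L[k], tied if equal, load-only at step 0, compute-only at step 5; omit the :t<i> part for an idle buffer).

step 1: A=compute:t0 B=load:t1 [compute-bound]

k=0 load=t0/5c comp=- wait=5 total=5
k=1 load=t1/6c comp=t0/8c wait=8 total=13
k=2 load=t2/7c comp=t1/8c wait=8 total=21
k=3 load=t3/9c comp=t2/2c wait=9 total=30
k=4 load=t4/9c comp=t3/2c wait=9 total=39
k=5 load=- comp=t4/9c wait=9 total=48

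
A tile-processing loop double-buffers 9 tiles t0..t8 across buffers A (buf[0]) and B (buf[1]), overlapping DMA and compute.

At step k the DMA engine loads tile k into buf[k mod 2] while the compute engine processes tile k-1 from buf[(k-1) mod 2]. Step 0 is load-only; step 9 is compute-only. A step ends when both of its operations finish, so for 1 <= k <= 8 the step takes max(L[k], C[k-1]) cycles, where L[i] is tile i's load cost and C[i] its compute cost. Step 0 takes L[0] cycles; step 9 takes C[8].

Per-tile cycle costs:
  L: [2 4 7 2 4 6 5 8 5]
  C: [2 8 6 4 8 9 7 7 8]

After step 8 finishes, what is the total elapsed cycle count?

end_cycle[8] = 56

  0. 2=2c; end=2; A:t0 B:-
  1. max(4,2)=4c; end=6; A:t0 B:t1
  2. max(7,8)=8c; end=14; A:t2 B:t1
  3. max(2,6)=6c; end=20; A:t2 B:t3
  4. max(4,4)=4c; end=24; A:t4 B:t3
  5. max(6,8)=8c; end=32; A:t4 B:t5
  6. max(5,9)=9c; end=41; A:t6 B:t5
  7. max(8,7)=8c; end=49; A:t6 B:t7
  8. max(5,7)=7c; end=56; A:t8 B:t7
  9. 8=8c; end=64; A:t8 B:t7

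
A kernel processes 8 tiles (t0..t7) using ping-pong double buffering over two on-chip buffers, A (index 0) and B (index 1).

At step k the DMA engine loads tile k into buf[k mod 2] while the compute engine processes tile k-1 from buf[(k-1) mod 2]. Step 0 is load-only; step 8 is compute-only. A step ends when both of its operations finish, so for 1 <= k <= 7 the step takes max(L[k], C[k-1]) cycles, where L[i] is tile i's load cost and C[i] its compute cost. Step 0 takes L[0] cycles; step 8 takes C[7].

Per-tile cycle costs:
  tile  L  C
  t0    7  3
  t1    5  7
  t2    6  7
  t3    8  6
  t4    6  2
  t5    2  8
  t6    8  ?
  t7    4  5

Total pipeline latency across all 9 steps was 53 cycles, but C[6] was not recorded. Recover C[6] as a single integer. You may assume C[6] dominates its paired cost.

C[6] = 5

step 0 = dur = L[0]=7 = 7
step 1 = dur = max(L[1]=5, C[0]=3) = 5
step 2 = dur = max(L[2]=6, C[1]=7) = 7
step 3 = dur = max(L[3]=8, C[2]=7) = 8
step 4 = dur = max(L[4]=6, C[3]=6) = 6
step 5 = dur = max(L[5]=2, C[4]=2) = 2
step 6 = dur = max(L[6]=8, C[5]=8) = 8
step 7 = dur = max(L[7]=4, C[6]=?) = C[6]  (unknown; binding)
step 8 = dur = C[7]=5 = 5
sum of known step durations = 48
dur[7] = total - known = 53 - 48 = 5
C[6] is the binding max in step 7, so C[6] = dur[7] = 5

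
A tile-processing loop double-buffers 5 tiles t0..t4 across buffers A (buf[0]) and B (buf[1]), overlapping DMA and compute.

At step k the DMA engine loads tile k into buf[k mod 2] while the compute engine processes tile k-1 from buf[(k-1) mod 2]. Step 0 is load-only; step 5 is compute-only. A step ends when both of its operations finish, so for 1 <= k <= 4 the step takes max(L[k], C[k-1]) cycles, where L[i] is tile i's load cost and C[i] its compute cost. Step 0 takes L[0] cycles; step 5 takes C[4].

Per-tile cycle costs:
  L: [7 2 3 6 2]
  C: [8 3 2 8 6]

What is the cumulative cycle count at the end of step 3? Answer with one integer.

[0] DMA t0→A (7c) ∥ CU idle ⇒ 7c, clock 7
[1] DMA t1→B (2c) ∥ CU A:t0 (8c) ⇒ 8c, clock 15
[2] DMA t2→A (3c) ∥ CU B:t1 (3c) ⇒ 3c, clock 18
[3] DMA t3→B (6c) ∥ CU A:t2 (2c) ⇒ 6c, clock 24
[4] DMA t4→A (2c) ∥ CU B:t3 (8c) ⇒ 8c, clock 32
[5] DMA idle ∥ CU A:t4 (6c) ⇒ 6c, clock 38

end_cycle[3] = 24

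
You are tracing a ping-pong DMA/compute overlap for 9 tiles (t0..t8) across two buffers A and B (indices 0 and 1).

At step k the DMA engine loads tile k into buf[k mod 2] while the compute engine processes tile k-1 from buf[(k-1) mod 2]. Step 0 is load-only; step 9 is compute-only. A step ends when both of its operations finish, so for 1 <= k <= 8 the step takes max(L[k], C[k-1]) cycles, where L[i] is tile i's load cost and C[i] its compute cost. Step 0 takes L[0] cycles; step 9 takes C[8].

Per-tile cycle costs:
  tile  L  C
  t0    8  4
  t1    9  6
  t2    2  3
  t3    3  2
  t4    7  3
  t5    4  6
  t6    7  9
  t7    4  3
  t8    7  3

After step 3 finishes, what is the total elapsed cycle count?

k=0 load=t0/8c comp=- wait=8 total=8
k=1 load=t1/9c comp=t0/4c wait=9 total=17
k=2 load=t2/2c comp=t1/6c wait=6 total=23
k=3 load=t3/3c comp=t2/3c wait=3 total=26
k=4 load=t4/7c comp=t3/2c wait=7 total=33
k=5 load=t5/4c comp=t4/3c wait=4 total=37
k=6 load=t6/7c comp=t5/6c wait=7 total=44
k=7 load=t7/4c comp=t6/9c wait=9 total=53
k=8 load=t8/7c comp=t7/3c wait=7 total=60
k=9 load=- comp=t8/3c wait=3 total=63

end_cycle[3] = 26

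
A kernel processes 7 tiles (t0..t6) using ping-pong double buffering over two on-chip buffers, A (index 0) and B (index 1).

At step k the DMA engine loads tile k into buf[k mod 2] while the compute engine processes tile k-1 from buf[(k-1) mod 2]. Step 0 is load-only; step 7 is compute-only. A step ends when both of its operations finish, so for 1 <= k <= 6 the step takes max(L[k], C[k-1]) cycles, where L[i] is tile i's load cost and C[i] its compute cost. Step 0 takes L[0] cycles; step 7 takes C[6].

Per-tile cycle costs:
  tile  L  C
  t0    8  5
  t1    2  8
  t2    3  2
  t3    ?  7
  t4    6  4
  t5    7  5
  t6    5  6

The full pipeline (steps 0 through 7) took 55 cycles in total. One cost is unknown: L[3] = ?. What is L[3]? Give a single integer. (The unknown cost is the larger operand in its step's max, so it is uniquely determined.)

step 0: dur = L[0]=8 = 8
step 1: dur = max(L[1]=2, C[0]=5) = 5
step 2: dur = max(L[2]=3, C[1]=8) = 8
step 3: dur = max(L[3]=?, C[2]=2) = L[3]  (unknown; binding)
step 4: dur = max(L[4]=6, C[3]=7) = 7
step 5: dur = max(L[5]=7, C[4]=4) = 7
step 6: dur = max(L[6]=5, C[5]=5) = 5
step 7: dur = C[6]=6 = 6
sum of known step durations = 46
dur[3] = total - known = 55 - 46 = 9
L[3] is the binding max in step 3, so L[3] = dur[3] = 9

L[3] = 9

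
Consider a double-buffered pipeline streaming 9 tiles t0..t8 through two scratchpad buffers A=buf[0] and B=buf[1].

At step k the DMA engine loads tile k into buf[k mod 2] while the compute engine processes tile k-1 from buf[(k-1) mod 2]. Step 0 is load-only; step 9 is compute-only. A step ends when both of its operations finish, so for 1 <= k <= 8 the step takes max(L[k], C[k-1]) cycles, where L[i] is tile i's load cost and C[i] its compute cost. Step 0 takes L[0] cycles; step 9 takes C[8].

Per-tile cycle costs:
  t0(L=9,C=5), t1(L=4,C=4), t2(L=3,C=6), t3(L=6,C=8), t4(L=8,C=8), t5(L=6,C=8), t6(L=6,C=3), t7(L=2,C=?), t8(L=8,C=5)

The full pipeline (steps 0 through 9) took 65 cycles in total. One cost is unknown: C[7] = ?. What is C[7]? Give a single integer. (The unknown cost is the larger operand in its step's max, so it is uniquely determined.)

C[7] = 9

step 0 | dur = L[0]=9 = 9
step 1 | dur = max(L[1]=4, C[0]=5) = 5
step 2 | dur = max(L[2]=3, C[1]=4) = 4
step 3 | dur = max(L[3]=6, C[2]=6) = 6
step 4 | dur = max(L[4]=8, C[3]=8) = 8
step 5 | dur = max(L[5]=6, C[4]=8) = 8
step 6 | dur = max(L[6]=6, C[5]=8) = 8
step 7 | dur = max(L[7]=2, C[6]=3) = 3
step 8 | dur = max(L[8]=8, C[7]=?) = C[7]  (unknown; binding)
step 9 | dur = C[8]=5 = 5
sum of known step durations = 56
dur[8] = total - known = 65 - 56 = 9
C[7] is the binding max in step 8, so C[7] = dur[8] = 9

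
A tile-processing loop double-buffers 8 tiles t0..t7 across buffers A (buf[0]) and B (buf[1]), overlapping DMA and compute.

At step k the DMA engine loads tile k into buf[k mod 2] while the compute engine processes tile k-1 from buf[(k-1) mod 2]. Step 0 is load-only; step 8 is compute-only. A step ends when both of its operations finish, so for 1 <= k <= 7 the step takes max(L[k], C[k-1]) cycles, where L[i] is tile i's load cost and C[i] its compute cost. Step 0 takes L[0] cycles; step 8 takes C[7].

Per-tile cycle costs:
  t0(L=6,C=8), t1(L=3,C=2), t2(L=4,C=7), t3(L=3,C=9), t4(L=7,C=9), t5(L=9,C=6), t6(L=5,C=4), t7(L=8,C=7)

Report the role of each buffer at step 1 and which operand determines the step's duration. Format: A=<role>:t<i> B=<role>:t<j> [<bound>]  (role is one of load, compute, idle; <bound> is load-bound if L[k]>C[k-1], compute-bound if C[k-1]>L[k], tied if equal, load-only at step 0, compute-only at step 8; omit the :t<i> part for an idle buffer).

[0] DMA t0→A (6c) ∥ CU idle ⇒ 6c, clock 6
[1] DMA t1→B (3c) ∥ CU A:t0 (8c) ⇒ 8c, clock 14
[2] DMA t2→A (4c) ∥ CU B:t1 (2c) ⇒ 4c, clock 18
[3] DMA t3→B (3c) ∥ CU A:t2 (7c) ⇒ 7c, clock 25
[4] DMA t4→A (7c) ∥ CU B:t3 (9c) ⇒ 9c, clock 34
[5] DMA t5→B (9c) ∥ CU A:t4 (9c) ⇒ 9c, clock 43
[6] DMA t6→A (5c) ∥ CU B:t5 (6c) ⇒ 6c, clock 49
[7] DMA t7→B (8c) ∥ CU A:t6 (4c) ⇒ 8c, clock 57
[8] DMA idle ∥ CU B:t7 (7c) ⇒ 7c, clock 64

step 1: A=compute:t0 B=load:t1 [compute-bound]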